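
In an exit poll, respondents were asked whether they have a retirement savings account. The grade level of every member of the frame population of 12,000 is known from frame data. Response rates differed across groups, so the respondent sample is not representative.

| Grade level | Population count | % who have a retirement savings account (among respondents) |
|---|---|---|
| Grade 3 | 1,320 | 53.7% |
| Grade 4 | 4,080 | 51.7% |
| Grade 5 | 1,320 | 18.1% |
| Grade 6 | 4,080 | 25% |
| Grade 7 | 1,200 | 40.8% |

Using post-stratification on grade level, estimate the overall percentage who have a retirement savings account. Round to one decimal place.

38.1%

Post-stratification weights by population share, not respondent share:
  Grade 3: (1,320/12,000) × 53.7 = 5.907
  Grade 4: (4,080/12,000) × 51.7 = 17.578
  Grade 5: (1,320/12,000) × 18.1 = 1.991
  Grade 6: (4,080/12,000) × 25 = 8.5
  Grade 7: (1,200/12,000) × 40.8 = 4.08
Post-stratified estimate = 38.056 → 38.1%.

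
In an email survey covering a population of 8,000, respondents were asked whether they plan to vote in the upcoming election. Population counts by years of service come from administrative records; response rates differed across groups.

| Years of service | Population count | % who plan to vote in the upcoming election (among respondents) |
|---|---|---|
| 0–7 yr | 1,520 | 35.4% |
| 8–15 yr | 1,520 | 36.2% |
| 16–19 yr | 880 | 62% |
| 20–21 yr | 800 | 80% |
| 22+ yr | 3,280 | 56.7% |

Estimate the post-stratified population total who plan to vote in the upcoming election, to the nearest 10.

Estimated count per cell = population count × respondent percentage:
  0–7 yr: 1,520 × 35.4% = 538.08
  8–15 yr: 1,520 × 36.2% = 550.24
  16–19 yr: 880 × 62% = 545.6
  20–21 yr: 800 × 80% = 640
  22+ yr: 3,280 × 56.7% = 1859.76
Estimated total = 4133.68 → 4,130.

4,130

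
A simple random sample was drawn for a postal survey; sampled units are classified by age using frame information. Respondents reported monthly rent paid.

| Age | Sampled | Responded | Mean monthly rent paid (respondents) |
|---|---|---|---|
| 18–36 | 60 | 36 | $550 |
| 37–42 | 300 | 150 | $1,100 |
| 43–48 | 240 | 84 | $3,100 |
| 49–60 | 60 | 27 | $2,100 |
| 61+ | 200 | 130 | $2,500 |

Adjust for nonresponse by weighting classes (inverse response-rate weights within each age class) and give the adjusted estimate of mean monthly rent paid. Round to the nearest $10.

Class response rates: 18–36 36/60 = 60%, 37–42 150/300 = 50%, 43–48 84/240 = 35%, 49–60 27/60 = 45%, 61+ 130/200 = 65%.
Each respondent's weight = sampled/responded in their class; summing within a class gives n_sampled, so:
  18–36: 60 × 550 = 33,000
  37–42: 300 × 1100 = 330,000
  43–48: 240 × 3100 = 744,000
  49–60: 60 × 2100 = 126,000
  61+: 200 × 2500 = 500,000
Adjusted estimate = 1,733,000 / 860 = 2015.12 → $2,020.

$2,020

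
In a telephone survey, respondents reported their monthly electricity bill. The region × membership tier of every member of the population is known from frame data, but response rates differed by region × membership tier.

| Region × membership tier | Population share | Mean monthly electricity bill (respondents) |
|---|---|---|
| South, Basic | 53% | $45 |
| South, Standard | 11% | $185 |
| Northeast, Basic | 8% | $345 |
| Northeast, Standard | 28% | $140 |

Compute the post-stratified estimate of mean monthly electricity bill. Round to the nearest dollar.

$111

Post-stratification weights by population share, not respondent share:
  South, Basic: 0.53 × 45 = 23.85
  South, Standard: 0.11 × 185 = 20.35
  Northeast, Basic: 0.08 × 345 = 27.6
  Northeast, Standard: 0.28 × 140 = 39.2
Post-stratified estimate = 111 → $111.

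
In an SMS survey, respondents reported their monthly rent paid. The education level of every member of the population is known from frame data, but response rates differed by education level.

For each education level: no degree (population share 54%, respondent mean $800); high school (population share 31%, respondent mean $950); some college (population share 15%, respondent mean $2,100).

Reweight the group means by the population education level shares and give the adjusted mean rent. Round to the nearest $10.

Each cell contributes population-share × respondent value:
  no degree: 0.54 × 800 = 432
  high school: 0.31 × 950 = 294.5
  some college: 0.15 × 2100 = 315
Post-stratified estimate = 1041.5 → $1,040.

$1,040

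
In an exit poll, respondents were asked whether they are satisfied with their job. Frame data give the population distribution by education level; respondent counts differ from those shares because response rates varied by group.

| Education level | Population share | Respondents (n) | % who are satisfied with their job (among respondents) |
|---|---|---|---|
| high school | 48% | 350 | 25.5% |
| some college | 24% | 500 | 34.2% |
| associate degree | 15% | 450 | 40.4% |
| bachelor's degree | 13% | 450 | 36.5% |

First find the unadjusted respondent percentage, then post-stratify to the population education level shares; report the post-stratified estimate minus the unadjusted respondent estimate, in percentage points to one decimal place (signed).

-3.4 percentage points

Unadjusted (pooled respondent) estimate weights by respondent counts:
  (350/1750)×25.5 + (500/1750)×34.2 + (450/1750)×40.4 + (450/1750)×36.5 = 34.6457%
Reweighting by population education level shares:
  0.48×25.5 + 0.24×34.2 + 0.15×40.4 + 0.13×36.5 = 31.253%
Difference = 31.253 − 34.6457 = -3.3927 pp.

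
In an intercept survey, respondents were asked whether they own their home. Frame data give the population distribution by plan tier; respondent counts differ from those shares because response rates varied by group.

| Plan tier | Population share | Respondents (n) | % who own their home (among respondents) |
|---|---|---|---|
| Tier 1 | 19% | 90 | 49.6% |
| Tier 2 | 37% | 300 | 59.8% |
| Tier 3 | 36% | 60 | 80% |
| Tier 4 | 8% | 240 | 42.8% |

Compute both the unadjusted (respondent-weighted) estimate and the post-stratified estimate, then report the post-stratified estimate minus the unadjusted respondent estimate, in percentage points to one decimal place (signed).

Unadjusted (pooled respondent) estimate weights by respondent counts:
  (90/690)×49.6 + (300/690)×59.8 + (60/690)×80 + (240/690)×42.8 = 54.313%
Post-stratifying to population shares instead:
  0.19×49.6 + 0.37×59.8 + 0.36×80 + 0.08×42.8 = 63.774%
Difference = 63.774 − 54.313 = 9.461 pp.

+9.5 percentage points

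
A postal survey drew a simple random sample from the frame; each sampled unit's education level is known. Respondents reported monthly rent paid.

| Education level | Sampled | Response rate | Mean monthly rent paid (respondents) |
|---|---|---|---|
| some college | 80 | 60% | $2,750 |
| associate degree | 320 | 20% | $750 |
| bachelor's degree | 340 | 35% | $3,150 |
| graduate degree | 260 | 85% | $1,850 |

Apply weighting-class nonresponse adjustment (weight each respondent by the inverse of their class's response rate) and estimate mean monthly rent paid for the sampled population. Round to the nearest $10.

With weight = n_sampled/n_responded per class, the weighted class total is n_sampled:
  some college: 80 × 2750 = 220,000
  associate degree: 320 × 750 = 240,000
  bachelor's degree: 340 × 3150 = 1,071,000
  graduate degree: 260 × 1850 = 481,000
Adjusted estimate = 2,012,000 / 1,000 = 2012 → $2,010.

$2,010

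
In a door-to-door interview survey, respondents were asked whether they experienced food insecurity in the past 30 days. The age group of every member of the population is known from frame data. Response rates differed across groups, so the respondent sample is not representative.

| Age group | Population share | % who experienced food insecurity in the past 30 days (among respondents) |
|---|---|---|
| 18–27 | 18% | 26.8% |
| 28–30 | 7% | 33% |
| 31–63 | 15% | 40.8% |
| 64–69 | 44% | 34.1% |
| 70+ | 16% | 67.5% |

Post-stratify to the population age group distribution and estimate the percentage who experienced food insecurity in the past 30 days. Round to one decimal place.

Reweight to the known age group distribution:
  18–27: 0.18 × 26.8 = 4.824
  28–30: 0.07 × 33 = 2.31
  31–63: 0.15 × 40.8 = 6.12
  64–69: 0.44 × 34.1 = 15.004
  70+: 0.16 × 67.5 = 10.8
Post-stratified estimate = 39.058 → 39.1%.

39.1%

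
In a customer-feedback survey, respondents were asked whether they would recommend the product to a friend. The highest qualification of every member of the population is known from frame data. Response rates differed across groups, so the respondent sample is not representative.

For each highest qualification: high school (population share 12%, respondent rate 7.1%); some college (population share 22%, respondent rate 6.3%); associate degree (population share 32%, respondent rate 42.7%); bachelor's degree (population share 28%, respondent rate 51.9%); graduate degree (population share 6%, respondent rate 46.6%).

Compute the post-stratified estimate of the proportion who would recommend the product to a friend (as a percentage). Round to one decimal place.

33.2%

Post-stratification weights by population share, not respondent share:
  high school: 0.12 × 7.1 = 0.852
  some college: 0.22 × 6.3 = 1.386
  associate degree: 0.32 × 42.7 = 13.664
  bachelor's degree: 0.28 × 51.9 = 14.532
  graduate degree: 0.06 × 46.6 = 2.796
Post-stratified estimate = 33.23 → 33.2%.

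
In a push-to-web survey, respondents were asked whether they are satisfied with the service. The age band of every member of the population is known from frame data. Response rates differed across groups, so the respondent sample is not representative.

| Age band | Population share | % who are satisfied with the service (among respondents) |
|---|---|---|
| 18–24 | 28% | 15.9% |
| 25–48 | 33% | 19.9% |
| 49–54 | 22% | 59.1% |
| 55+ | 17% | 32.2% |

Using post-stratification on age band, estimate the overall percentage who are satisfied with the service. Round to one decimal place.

Each cell contributes population-share × respondent value:
  18–24: 0.28 × 15.9 = 4.452
  25–48: 0.33 × 19.9 = 6.567
  49–54: 0.22 × 59.1 = 13.002
  55+: 0.17 × 32.2 = 5.474
Post-stratified estimate = 29.495 → 29.5%.

29.5%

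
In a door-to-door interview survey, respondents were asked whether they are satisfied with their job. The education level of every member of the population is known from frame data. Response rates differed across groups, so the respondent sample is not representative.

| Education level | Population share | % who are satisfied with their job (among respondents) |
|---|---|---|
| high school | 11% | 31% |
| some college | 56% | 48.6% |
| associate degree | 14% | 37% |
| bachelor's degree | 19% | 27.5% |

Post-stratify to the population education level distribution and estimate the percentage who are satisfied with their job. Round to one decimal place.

41.0%

Weight each group's respondent value by its population share:
  high school: 0.11 × 31 = 3.41
  some college: 0.56 × 48.6 = 27.216
  associate degree: 0.14 × 37 = 5.18
  bachelor's degree: 0.19 × 27.5 = 5.225
Post-stratified estimate = 41.031 → 41.0%.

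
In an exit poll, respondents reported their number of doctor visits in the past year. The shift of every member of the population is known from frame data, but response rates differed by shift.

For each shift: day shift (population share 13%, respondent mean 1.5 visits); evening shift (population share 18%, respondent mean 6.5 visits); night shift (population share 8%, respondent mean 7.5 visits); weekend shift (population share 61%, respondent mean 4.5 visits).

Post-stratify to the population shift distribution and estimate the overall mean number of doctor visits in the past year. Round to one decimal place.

Post-stratification weights by population share, not respondent share:
  day shift: 0.13 × 1.5 = 0.195
  evening shift: 0.18 × 6.5 = 1.17
  night shift: 0.08 × 7.5 = 0.6
  weekend shift: 0.61 × 4.5 = 2.745
Post-stratified estimate = 4.71 → 4.7.

4.7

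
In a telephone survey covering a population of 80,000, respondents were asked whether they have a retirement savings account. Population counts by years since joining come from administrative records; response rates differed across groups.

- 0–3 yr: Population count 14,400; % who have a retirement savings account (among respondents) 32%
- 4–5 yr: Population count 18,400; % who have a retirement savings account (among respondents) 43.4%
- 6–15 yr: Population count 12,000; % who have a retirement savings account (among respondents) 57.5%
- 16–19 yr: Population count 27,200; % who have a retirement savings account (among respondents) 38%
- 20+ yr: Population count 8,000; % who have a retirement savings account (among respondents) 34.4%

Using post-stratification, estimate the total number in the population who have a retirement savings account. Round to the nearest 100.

32,600

Apply each group's respondent rate to its population count:
  0–3 yr: 14,400 × 32% = 4608
  4–5 yr: 18,400 × 43.4% = 7985.6
  6–15 yr: 12,000 × 57.5% = 6900
  16–19 yr: 27,200 × 38% = 10,336
  20+ yr: 8,000 × 34.4% = 2752
Estimated total = 32581.6 → 32,600.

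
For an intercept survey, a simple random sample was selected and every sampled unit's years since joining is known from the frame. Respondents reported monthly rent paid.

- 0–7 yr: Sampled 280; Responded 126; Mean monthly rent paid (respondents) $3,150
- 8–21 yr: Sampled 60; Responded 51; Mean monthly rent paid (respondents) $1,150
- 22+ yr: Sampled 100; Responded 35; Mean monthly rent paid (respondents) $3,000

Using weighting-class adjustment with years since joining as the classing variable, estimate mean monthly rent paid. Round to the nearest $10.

Class response rates: 0–7 yr 126/280 = 45%, 8–21 yr 51/60 = 85%, 22+ yr 35/100 = 35%.
Inverse-response-rate weighting restores each class to its sampled count, so class totals weight by n_sampled:
  0–7 yr: 280 × 3150 = 882,000
  8–21 yr: 60 × 1150 = 69,000
  22+ yr: 100 × 3000 = 300,000
Adjusted estimate = 1,251,000 / 440 = 2843.18 → $2,840.

$2,840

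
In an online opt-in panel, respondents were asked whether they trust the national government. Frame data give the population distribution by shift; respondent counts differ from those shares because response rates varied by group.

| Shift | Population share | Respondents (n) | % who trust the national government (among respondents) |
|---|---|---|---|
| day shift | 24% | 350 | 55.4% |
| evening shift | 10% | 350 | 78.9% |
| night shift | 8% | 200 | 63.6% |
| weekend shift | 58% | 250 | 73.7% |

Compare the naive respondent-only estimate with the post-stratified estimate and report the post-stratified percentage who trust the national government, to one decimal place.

69.0%

Unadjusted (pooled respondent) estimate weights by respondent counts:
  (350/1150)×55.4 + (350/1150)×78.9 + (200/1150)×63.6 + (250/1150)×73.7 = 67.9565%
Reweighting by population shift shares:
  0.24×55.4 + 0.1×78.9 + 0.08×63.6 + 0.58×73.7 = 69.02%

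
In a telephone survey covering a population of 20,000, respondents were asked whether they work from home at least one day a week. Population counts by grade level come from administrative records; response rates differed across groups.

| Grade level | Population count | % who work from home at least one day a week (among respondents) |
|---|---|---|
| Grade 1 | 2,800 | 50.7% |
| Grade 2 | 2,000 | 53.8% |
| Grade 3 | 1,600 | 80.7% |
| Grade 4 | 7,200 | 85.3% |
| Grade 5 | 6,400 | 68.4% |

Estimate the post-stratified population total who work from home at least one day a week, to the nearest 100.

Estimated count per cell = population count × respondent percentage:
  Grade 1: 2,800 × 50.7% = 1419.6
  Grade 2: 2,000 × 53.8% = 1076
  Grade 3: 1,600 × 80.7% = 1291.2
  Grade 4: 7,200 × 85.3% = 6141.6
  Grade 5: 6,400 × 68.4% = 4377.6
Estimated total = 14,306 → 14,300.

14,300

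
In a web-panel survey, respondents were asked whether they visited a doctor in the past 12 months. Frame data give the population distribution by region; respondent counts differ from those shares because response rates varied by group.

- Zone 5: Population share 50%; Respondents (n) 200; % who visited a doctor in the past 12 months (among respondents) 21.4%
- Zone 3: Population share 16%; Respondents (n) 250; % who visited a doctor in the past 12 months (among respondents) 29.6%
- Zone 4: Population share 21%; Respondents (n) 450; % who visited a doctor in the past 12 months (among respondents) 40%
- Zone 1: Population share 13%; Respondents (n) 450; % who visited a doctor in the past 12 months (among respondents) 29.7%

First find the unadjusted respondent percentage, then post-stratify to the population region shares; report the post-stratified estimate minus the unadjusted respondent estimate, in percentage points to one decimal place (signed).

Without adjustment, the pooled respondent share is:
  (200/1350)×21.4 + (250/1350)×29.6 + (450/1350)×40 + (450/1350)×29.7 = 31.8852%
Post-stratifying to population shares instead:
  0.5×21.4 + 0.16×29.6 + 0.21×40 + 0.13×29.7 = 27.697%
Difference = 27.697 − 31.8852 = -4.1882 pp.

-4.2 percentage points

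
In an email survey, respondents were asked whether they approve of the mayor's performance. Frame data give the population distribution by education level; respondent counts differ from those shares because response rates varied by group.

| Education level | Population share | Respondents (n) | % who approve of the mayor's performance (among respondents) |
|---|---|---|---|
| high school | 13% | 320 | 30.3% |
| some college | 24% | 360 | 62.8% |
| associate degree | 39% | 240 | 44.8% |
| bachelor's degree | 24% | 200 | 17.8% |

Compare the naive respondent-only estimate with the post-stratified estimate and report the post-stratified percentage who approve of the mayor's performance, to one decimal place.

Without adjustment, the pooled respondent share is:
  (320/1120)×30.3 + (360/1120)×62.8 + (240/1120)×44.8 + (200/1120)×17.8 = 41.6214%
Post-stratified estimate weights by population shares:
  0.13×30.3 + 0.24×62.8 + 0.39×44.8 + 0.24×17.8 = 40.755%

40.8%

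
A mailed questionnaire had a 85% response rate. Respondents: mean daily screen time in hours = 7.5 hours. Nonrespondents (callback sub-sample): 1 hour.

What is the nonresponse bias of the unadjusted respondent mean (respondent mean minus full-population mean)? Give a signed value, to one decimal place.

+1.0

Nonresponse fraction = 1 − 0.85 = 0.15.
Bias = (nonresponse fraction) × (respondent mean − nonrespondent mean)
     = 0.15 × (7.5 − 1) = 0.15 × 6.5 = 0.975.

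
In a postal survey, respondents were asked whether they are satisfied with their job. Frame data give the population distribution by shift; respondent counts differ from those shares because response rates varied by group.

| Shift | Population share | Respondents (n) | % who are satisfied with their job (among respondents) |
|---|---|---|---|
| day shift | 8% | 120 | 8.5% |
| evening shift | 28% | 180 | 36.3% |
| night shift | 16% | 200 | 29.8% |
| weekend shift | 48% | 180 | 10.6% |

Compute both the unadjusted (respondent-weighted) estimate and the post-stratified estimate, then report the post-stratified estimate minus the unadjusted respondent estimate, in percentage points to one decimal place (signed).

Naive respondent-only estimate (weights = respondent counts):
  (120/680)×8.5 + (180/680)×36.3 + (200/680)×29.8 + (180/680)×10.6 = 22.6794%
Post-stratifying to population shares instead:
  0.08×8.5 + 0.28×36.3 + 0.16×29.8 + 0.48×10.6 = 20.7%
Difference = 20.7 − 22.6794 = -1.9794 pp.

-2.0 percentage points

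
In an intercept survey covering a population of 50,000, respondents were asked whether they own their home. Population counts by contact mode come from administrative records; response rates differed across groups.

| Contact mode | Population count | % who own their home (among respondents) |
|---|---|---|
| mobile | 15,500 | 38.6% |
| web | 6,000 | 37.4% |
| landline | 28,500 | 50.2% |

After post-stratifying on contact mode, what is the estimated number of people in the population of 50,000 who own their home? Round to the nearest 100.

Each cell contributes its population count × the respondent rate:
  mobile: 15,500 × 38.6% = 5983
  web: 6,000 × 37.4% = 2244
  landline: 28,500 × 50.2% = 14,307
Estimated total = 22,534 → 22,500.

22,500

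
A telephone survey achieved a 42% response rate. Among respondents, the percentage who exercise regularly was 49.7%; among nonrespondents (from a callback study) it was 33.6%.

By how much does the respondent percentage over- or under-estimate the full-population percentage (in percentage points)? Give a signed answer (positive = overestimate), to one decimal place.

+9.3 percentage points

Nonresponse fraction = 1 − 0.42 = 0.58.
Bias = (nonresponse fraction) × (respondent percentage − nonrespondent percentage)
     = 0.58 × (49.7 − 33.6) = 0.58 × 16.1 = 9.338.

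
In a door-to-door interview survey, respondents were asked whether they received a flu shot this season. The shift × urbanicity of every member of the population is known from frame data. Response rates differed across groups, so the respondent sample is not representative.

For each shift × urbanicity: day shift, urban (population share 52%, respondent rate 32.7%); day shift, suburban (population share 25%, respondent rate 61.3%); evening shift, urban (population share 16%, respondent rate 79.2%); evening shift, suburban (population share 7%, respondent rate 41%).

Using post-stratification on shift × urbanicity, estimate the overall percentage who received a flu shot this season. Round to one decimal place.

47.9%

Post-stratification weights by population share, not respondent share:
  day shift, urban: 0.52 × 32.7 = 17.004
  day shift, suburban: 0.25 × 61.3 = 15.325
  evening shift, urban: 0.16 × 79.2 = 12.672
  evening shift, suburban: 0.07 × 41 = 2.87
Post-stratified estimate = 47.871 → 47.9%.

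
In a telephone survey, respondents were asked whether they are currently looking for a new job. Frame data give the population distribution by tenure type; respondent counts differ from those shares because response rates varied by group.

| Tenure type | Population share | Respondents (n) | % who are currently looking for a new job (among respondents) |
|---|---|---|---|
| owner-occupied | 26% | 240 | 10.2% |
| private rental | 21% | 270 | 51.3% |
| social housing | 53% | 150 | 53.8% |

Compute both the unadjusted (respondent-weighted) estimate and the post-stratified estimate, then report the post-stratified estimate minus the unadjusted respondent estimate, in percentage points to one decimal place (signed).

Unadjusted (pooled respondent) estimate weights by respondent counts:
  (240/660)×10.2 + (270/660)×51.3 + (150/660)×53.8 = 36.9227%
Reweighting by population tenure type shares:
  0.26×10.2 + 0.21×51.3 + 0.53×53.8 = 41.939%
Difference = 41.939 − 36.9227 = 5.0163 pp.

+5.0 percentage points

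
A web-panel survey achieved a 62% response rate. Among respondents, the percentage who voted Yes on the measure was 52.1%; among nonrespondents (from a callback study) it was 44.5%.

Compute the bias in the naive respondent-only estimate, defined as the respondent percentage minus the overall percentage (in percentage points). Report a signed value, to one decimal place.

+2.9 percentage points

Nonresponse fraction = 1 − 0.62 = 0.38.
Bias = (nonresponse fraction) × (respondent percentage − nonrespondent percentage)
     = 0.38 × (52.1 − 44.5) = 0.38 × 7.6 = 2.888.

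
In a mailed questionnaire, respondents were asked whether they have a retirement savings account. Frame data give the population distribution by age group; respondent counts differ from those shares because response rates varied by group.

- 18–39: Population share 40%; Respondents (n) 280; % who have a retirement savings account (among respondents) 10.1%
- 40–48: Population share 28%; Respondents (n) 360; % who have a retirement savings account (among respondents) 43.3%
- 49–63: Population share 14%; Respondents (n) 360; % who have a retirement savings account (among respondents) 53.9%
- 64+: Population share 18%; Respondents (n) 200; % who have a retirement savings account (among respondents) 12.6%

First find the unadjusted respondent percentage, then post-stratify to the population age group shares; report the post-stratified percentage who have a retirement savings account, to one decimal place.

26.0%

Unadjusted (pooled respondent) estimate weights by respondent counts:
  (280/1200)×10.1 + (360/1200)×43.3 + (360/1200)×53.9 + (200/1200)×12.6 = 33.6167%
Reweighting by population age group shares:
  0.4×10.1 + 0.28×43.3 + 0.14×53.9 + 0.18×12.6 = 25.978%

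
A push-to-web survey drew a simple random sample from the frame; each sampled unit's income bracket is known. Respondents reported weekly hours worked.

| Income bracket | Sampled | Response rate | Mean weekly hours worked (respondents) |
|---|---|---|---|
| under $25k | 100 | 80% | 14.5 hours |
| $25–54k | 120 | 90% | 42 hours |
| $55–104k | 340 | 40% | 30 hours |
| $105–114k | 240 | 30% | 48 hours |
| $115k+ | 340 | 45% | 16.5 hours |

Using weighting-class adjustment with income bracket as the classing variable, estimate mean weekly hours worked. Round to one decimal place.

29.7

With weight = n_sampled/n_responded per class, the weighted class total is n_sampled:
  under $25k: 100 × 14.5 = 1450
  $25–54k: 120 × 42 = 5040
  $55–104k: 340 × 30 = 10,200
  $105–114k: 240 × 48 = 11,520
  $115k+: 340 × 16.5 = 5610
Adjusted estimate = 33,820 / 1,140 = 29.6667 → 29.7.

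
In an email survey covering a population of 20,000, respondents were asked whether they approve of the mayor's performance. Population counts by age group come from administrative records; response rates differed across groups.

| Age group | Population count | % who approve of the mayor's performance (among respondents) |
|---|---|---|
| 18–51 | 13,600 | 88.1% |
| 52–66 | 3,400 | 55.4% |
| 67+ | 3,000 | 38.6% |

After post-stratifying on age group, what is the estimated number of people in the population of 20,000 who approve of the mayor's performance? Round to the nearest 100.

15,000

Estimated count per cell = population count × respondent percentage:
  18–51: 13,600 × 88.1% = 11981.6
  52–66: 3,400 × 55.4% = 1883.6
  67+: 3,000 × 38.6% = 1158
Estimated total = 15023.2 → 15,000.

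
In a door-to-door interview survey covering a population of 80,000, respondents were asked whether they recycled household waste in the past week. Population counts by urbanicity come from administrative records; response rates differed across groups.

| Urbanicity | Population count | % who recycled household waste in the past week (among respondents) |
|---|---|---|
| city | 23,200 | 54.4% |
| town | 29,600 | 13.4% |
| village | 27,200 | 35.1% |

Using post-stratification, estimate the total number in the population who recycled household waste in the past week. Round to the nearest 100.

26,100

Apply each group's respondent rate to its population count:
  city: 23,200 × 54.4% = 12620.8
  town: 29,600 × 13.4% = 3966.4
  village: 27,200 × 35.1% = 9547.2
Estimated total = 26134.4 → 26,100.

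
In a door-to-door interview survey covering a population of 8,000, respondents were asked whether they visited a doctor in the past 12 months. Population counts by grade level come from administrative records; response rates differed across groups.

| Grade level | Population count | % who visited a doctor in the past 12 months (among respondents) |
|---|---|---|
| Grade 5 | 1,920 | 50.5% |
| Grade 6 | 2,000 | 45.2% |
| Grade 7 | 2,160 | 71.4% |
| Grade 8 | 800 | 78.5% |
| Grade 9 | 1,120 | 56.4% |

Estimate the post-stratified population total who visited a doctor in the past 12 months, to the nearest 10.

4,680

Estimated count per cell = population count × respondent percentage:
  Grade 5: 1,920 × 50.5% = 969.6
  Grade 6: 2,000 × 45.2% = 904
  Grade 7: 2,160 × 71.4% = 1542.24
  Grade 8: 800 × 78.5% = 628
  Grade 9: 1,120 × 56.4% = 631.68
Estimated total = 4675.52 → 4,680.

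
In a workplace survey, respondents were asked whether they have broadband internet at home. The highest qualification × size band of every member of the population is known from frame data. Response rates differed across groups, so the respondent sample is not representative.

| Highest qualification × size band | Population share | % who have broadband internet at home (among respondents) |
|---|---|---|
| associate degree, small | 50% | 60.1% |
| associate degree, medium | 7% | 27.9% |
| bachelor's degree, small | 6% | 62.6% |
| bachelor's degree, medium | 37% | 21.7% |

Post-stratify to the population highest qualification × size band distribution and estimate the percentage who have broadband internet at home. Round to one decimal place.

Each cell contributes population-share × respondent value:
  associate degree, small: 0.5 × 60.1 = 30.05
  associate degree, medium: 0.07 × 27.9 = 1.953
  bachelor's degree, small: 0.06 × 62.6 = 3.756
  bachelor's degree, medium: 0.37 × 21.7 = 8.029
Post-stratified estimate = 43.788 → 43.8%.

43.8%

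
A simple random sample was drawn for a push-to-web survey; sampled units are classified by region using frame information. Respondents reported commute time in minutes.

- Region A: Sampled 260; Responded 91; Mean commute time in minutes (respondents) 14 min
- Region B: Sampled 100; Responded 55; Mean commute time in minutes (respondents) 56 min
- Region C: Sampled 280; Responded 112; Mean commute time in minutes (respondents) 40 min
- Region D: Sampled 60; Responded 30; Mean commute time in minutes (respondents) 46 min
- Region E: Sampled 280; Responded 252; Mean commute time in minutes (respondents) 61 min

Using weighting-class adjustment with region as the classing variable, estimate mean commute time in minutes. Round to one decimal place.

Class response rates: Region A 91/260 = 35%, Region B 55/100 = 55%, Region C 112/280 = 40%, Region D 30/60 = 50%, Region E 252/280 = 90%.
Weighting each respondent by the inverse class response rate inflates each class back to its sampled size, so the class weight is n_sampled:
  Region A: 260 × 14 = 3640
  Region B: 100 × 56 = 5600
  Region C: 280 × 40 = 11,200
  Region D: 60 × 46 = 2760
  Region E: 280 × 61 = 17,080
Adjusted estimate = 40,280 / 980 = 41.102 → 41.1.

41.1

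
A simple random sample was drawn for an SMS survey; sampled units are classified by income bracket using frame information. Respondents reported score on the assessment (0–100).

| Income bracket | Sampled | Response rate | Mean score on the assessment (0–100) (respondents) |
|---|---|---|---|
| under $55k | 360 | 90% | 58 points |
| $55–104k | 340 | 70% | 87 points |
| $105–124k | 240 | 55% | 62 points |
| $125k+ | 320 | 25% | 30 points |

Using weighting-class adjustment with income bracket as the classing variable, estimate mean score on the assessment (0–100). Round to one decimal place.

Each respondent's weight = sampled/responded in their class; summing within a class gives n_sampled, so:
  under $55k: 360 × 58 = 20,880
  $55–104k: 340 × 87 = 29,580
  $105–124k: 240 × 62 = 14,880
  $125k+: 320 × 30 = 9600
Adjusted estimate = 74,940 / 1,260 = 59.4762 → 59.5.

59.5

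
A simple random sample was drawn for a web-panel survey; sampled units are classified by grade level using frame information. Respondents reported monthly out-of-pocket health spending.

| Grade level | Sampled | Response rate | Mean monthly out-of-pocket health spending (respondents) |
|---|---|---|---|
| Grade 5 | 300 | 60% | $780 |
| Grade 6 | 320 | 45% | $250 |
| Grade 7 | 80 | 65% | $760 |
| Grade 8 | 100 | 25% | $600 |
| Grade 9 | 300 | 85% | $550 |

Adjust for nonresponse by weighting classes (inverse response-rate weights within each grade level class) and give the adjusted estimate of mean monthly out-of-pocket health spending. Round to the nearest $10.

With weight = n_sampled/n_responded per class, the weighted class total is n_sampled:
  Grade 5: 300 × 780 = 234,000
  Grade 6: 320 × 250 = 80,000
  Grade 7: 80 × 760 = 60,800
  Grade 8: 100 × 600 = 60,000
  Grade 9: 300 × 550 = 165,000
Adjusted estimate = 599,800 / 1,100 = 545.273 → $550.

$550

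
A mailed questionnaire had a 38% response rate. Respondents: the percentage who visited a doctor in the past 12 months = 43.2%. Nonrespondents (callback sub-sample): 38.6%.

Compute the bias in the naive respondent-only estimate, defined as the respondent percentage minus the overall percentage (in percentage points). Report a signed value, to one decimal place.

Nonresponse fraction = 1 − 0.38 = 0.62.
Bias = (nonresponse fraction) × (respondent percentage − nonrespondent percentage)
     = 0.62 × (43.2 − 38.6) = 0.62 × 4.6 = 2.852.

+2.9 percentage points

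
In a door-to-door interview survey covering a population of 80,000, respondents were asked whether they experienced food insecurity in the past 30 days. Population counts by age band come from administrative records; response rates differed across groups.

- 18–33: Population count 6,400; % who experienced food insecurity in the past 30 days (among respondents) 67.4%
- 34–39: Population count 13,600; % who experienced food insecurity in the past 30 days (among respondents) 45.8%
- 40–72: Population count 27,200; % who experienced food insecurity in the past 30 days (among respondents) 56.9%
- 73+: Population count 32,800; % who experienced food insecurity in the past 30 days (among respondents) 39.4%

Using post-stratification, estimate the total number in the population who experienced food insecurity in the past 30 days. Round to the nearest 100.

Apply each group's respondent rate to its population count:
  18–33: 6,400 × 67.4% = 4313.6
  34–39: 13,600 × 45.8% = 6228.8
  40–72: 27,200 × 56.9% = 15476.8
  73+: 32,800 × 39.4% = 12923.2
Estimated total = 38942.4 → 38,900.

38,900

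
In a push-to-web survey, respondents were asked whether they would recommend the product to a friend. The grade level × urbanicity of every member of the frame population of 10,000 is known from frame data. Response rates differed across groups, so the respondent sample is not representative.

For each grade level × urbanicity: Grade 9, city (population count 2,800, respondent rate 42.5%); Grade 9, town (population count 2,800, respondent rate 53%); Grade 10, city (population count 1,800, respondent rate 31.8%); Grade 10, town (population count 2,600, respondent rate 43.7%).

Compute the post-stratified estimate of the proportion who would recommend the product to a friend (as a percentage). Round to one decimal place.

43.8%

Reweight to the known grade level × urbanicity distribution:
  Grade 9, city: (2,800/10,000) × 42.5 = 11.9
  Grade 9, town: (2,800/10,000) × 53 = 14.84
  Grade 10, city: (1,800/10,000) × 31.8 = 5.724
  Grade 10, town: (2,600/10,000) × 43.7 = 11.362
Post-stratified estimate = 43.826 → 43.8%.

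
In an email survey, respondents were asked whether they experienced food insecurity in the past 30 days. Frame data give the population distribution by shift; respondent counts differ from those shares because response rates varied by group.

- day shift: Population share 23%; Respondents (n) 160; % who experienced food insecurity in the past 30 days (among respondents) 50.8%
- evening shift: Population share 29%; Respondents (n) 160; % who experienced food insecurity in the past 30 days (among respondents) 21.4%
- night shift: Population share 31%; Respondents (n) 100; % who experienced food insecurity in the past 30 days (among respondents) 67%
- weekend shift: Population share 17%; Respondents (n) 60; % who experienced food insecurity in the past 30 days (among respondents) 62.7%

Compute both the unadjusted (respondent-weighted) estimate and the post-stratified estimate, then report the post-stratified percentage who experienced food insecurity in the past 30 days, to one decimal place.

49.3%

Without adjustment, the pooled respondent share is:
  (160/480)×50.8 + (160/480)×21.4 + (100/480)×67 + (60/480)×62.7 = 45.8625%
Post-stratifying to population shares instead:
  0.23×50.8 + 0.29×21.4 + 0.31×67 + 0.17×62.7 = 49.319%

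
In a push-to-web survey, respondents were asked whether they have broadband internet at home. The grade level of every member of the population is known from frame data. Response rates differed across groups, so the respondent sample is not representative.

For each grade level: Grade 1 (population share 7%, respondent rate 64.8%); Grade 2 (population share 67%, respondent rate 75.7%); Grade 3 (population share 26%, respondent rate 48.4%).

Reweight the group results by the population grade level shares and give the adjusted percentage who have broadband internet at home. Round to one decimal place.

Reweight to the known grade level distribution:
  Grade 1: 0.07 × 64.8 = 4.536
  Grade 2: 0.67 × 75.7 = 50.719
  Grade 3: 0.26 × 48.4 = 12.584
Post-stratified estimate = 67.839 → 67.8%.

67.8%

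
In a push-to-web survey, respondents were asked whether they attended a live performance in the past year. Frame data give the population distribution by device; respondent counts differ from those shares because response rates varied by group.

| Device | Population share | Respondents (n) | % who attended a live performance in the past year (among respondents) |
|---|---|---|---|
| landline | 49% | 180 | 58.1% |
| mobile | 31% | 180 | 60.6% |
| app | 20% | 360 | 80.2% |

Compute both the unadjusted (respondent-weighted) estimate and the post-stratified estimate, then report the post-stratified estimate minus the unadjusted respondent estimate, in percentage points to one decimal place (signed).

Unadjusted (pooled respondent) estimate weights by respondent counts:
  (180/720)×58.1 + (180/720)×60.6 + (360/720)×80.2 = 69.775%
Post-stratifying to population shares instead:
  0.49×58.1 + 0.31×60.6 + 0.2×80.2 = 63.295%
Difference = 63.295 − 69.775 = -6.48 pp.

-6.5 percentage points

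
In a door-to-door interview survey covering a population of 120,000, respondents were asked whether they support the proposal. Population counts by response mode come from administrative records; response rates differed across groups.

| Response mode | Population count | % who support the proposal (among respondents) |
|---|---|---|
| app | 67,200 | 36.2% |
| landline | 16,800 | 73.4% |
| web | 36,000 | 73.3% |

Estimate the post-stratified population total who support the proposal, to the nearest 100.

Apply each group's respondent rate to its population count:
  app: 67,200 × 36.2% = 24326.4
  landline: 16,800 × 73.4% = 12331.2
  web: 36,000 × 73.3% = 26,388
Estimated total = 63045.6 → 63,000.

63,000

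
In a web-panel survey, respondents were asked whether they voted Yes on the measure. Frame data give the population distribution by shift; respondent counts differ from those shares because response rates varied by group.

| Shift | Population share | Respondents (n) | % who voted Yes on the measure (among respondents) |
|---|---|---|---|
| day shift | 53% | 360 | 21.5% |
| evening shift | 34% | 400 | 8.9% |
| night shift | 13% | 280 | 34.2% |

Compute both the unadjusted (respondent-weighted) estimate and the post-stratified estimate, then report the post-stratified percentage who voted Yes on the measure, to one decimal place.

Naive respondent-only estimate (weights = respondent counts):
  (360/1040)×21.5 + (400/1040)×8.9 + (280/1040)×34.2 = 20.0731%
Post-stratifying to population shares instead:
  0.53×21.5 + 0.34×8.9 + 0.13×34.2 = 18.867%

18.9%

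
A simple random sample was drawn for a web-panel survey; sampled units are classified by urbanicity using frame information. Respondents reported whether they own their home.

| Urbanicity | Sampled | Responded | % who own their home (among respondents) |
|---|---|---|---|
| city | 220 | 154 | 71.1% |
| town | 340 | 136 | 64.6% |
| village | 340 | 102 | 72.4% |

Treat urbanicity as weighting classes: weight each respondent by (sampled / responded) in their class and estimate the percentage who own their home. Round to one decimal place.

69.1%

Response rates by class: city 154/220 = 70%, town 136/340 = 40%, village 102/340 = 30%.
Weighting each respondent by the inverse class response rate inflates each class back to its sampled size, so the class weight is n_sampled:
  city: 220 × 71.1 = 15642
  town: 340 × 64.6 = 21964
  village: 340 × 72.4 = 24616
Adjusted estimate = 62,222 / 900 = 69.1356 → 69.1%.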